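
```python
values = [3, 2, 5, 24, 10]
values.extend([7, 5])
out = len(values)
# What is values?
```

Answer: [3, 2, 5, 24, 10, 7, 5]

Derivation:
Trace (tracking values):
values = [3, 2, 5, 24, 10]  # -> values = [3, 2, 5, 24, 10]
values.extend([7, 5])  # -> values = [3, 2, 5, 24, 10, 7, 5]
out = len(values)  # -> out = 7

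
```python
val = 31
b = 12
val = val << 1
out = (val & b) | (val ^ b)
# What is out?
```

Trace (tracking out):
val = 31  # -> val = 31
b = 12  # -> b = 12
val = val << 1  # -> val = 62
out = val & b | val ^ b  # -> out = 62

Answer: 62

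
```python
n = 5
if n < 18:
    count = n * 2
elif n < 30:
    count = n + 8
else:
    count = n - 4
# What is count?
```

Trace (tracking count):
n = 5  # -> n = 5
if n < 18:  # condition is True
    count = n * 2  # -> count = 10

Answer: 10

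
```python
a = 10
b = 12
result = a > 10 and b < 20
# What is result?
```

Trace (tracking result):
a = 10  # -> a = 10
b = 12  # -> b = 12
result = a > 10 and b < 20  # -> result = False

Answer: False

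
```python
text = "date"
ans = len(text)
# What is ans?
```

Trace (tracking ans):
text = 'date'  # -> text = 'date'
ans = len(text)  # -> ans = 4

Answer: 4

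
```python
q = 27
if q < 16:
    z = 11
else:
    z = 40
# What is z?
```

Trace (tracking z):
q = 27  # -> q = 27
if q < 16:  # condition is False
else:
    z = 40  # -> z = 40

Answer: 40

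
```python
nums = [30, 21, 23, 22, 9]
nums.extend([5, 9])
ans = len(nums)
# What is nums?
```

Trace (tracking nums):
nums = [30, 21, 23, 22, 9]  # -> nums = [30, 21, 23, 22, 9]
nums.extend([5, 9])  # -> nums = [30, 21, 23, 22, 9, 5, 9]
ans = len(nums)  # -> ans = 7

Answer: [30, 21, 23, 22, 9, 5, 9]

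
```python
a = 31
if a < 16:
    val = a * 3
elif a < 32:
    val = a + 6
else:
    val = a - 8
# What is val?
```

Answer: 37

Derivation:
Trace (tracking val):
a = 31  # -> a = 31
if a < 16:  # condition is False
elif a < 32:  # condition is True
    val = a + 6  # -> val = 37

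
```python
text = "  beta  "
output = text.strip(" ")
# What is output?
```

Trace (tracking output):
text = '  beta  '  # -> text = '  beta  '
output = text.strip(' ')  # -> output = 'beta'

Answer: 'beta'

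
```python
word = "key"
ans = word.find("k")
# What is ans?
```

Trace (tracking ans):
word = 'key'  # -> word = 'key'
ans = word.find('k')  # -> ans = 0

Answer: 0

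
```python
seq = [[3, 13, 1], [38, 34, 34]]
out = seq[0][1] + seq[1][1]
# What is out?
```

Trace (tracking out):
seq = [[3, 13, 1], [38, 34, 34]]  # -> seq = [[3, 13, 1], [38, 34, 34]]
out = seq[0][1] + seq[1][1]  # -> out = 47

Answer: 47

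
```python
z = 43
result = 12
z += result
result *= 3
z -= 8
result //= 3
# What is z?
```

Answer: 47

Derivation:
Trace (tracking z):
z = 43  # -> z = 43
result = 12  # -> result = 12
z += result  # -> z = 55
result *= 3  # -> result = 36
z -= 8  # -> z = 47
result //= 3  # -> result = 12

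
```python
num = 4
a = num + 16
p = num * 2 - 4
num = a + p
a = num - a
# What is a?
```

Trace (tracking a):
num = 4  # -> num = 4
a = num + 16  # -> a = 20
p = num * 2 - 4  # -> p = 4
num = a + p  # -> num = 24
a = num - a  # -> a = 4

Answer: 4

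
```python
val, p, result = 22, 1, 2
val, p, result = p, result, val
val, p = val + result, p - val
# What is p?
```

Trace (tracking p):
val, p, result = (22, 1, 2)  # -> val = 22, p = 1, result = 2
val, p, result = (p, result, val)  # -> val = 1, p = 2, result = 22
val, p = (val + result, p - val)  # -> val = 23, p = 1

Answer: 1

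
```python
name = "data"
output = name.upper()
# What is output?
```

Trace (tracking output):
name = 'data'  # -> name = 'data'
output = name.upper()  # -> output = 'DATA'

Answer: 'DATA'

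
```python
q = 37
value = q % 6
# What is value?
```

Trace (tracking value):
q = 37  # -> q = 37
value = q % 6  # -> value = 1

Answer: 1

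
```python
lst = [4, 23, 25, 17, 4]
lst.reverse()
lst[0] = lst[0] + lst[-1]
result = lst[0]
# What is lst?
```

Answer: [8, 17, 25, 23, 4]

Derivation:
Trace (tracking lst):
lst = [4, 23, 25, 17, 4]  # -> lst = [4, 23, 25, 17, 4]
lst.reverse()  # -> lst = [4, 17, 25, 23, 4]
lst[0] = lst[0] + lst[-1]  # -> lst = [8, 17, 25, 23, 4]
result = lst[0]  # -> result = 8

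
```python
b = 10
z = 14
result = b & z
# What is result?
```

Answer: 10

Derivation:
Trace (tracking result):
b = 10  # -> b = 10
z = 14  # -> z = 14
result = b & z  # -> result = 10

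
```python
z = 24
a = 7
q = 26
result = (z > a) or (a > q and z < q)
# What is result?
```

Trace (tracking result):
z = 24  # -> z = 24
a = 7  # -> a = 7
q = 26  # -> q = 26
result = z > a or (a > q and z < q)  # -> result = True

Answer: True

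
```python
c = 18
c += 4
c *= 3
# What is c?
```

Trace (tracking c):
c = 18  # -> c = 18
c += 4  # -> c = 22
c *= 3  # -> c = 66

Answer: 66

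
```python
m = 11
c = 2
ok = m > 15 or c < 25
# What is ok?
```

Answer: True

Derivation:
Trace (tracking ok):
m = 11  # -> m = 11
c = 2  # -> c = 2
ok = m > 15 or c < 25  # -> ok = True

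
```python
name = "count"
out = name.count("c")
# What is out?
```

Answer: 1

Derivation:
Trace (tracking out):
name = 'count'  # -> name = 'count'
out = name.count('c')  # -> out = 1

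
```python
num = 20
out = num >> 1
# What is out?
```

Trace (tracking out):
num = 20  # -> num = 20
out = num >> 1  # -> out = 10

Answer: 10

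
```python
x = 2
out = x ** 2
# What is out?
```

Trace (tracking out):
x = 2  # -> x = 2
out = x ** 2  # -> out = 4

Answer: 4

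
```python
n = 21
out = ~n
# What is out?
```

Trace (tracking out):
n = 21  # -> n = 21
out = ~n  # -> out = -22

Answer: -22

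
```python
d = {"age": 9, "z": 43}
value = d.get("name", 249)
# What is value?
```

Trace (tracking value):
d = {'age': 9, 'z': 43}  # -> d = {'age': 9, 'z': 43}
value = d.get('name', 249)  # -> value = 249

Answer: 249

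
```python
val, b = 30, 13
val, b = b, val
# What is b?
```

Trace (tracking b):
val, b = (30, 13)  # -> val = 30, b = 13
val, b = (b, val)  # -> val = 13, b = 30

Answer: 30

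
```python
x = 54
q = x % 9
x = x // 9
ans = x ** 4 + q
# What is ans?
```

Trace (tracking ans):
x = 54  # -> x = 54
q = x % 9  # -> q = 0
x = x // 9  # -> x = 6
ans = x ** 4 + q  # -> ans = 1296

Answer: 1296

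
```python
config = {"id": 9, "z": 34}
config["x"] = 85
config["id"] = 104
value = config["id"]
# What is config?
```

Trace (tracking config):
config = {'id': 9, 'z': 34}  # -> config = {'id': 9, 'z': 34}
config['x'] = 85  # -> config = {'id': 9, 'z': 34, 'x': 85}
config['id'] = 104  # -> config = {'id': 104, 'z': 34, 'x': 85}
value = config['id']  # -> value = 104

Answer: {'id': 104, 'z': 34, 'x': 85}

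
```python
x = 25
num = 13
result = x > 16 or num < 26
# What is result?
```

Trace (tracking result):
x = 25  # -> x = 25
num = 13  # -> num = 13
result = x > 16 or num < 26  # -> result = True

Answer: True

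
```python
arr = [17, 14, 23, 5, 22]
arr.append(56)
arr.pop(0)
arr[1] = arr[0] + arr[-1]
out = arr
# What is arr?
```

Trace (tracking arr):
arr = [17, 14, 23, 5, 22]  # -> arr = [17, 14, 23, 5, 22]
arr.append(56)  # -> arr = [17, 14, 23, 5, 22, 56]
arr.pop(0)  # -> arr = [14, 23, 5, 22, 56]
arr[1] = arr[0] + arr[-1]  # -> arr = [14, 70, 5, 22, 56]
out = arr  # -> out = [14, 70, 5, 22, 56]

Answer: [14, 70, 5, 22, 56]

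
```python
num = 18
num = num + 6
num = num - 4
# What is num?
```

Trace (tracking num):
num = 18  # -> num = 18
num = num + 6  # -> num = 24
num = num - 4  # -> num = 20

Answer: 20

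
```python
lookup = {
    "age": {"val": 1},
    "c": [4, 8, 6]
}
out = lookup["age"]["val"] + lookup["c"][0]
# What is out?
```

Answer: 5

Derivation:
Trace (tracking out):
lookup = {'age': {'val': 1}, 'c': [4, 8, 6]}  # -> lookup = {'age': {'val': 1}, 'c': [4, 8, 6]}
out = lookup['age']['val'] + lookup['c'][0]  # -> out = 5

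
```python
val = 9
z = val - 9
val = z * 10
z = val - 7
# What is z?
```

Answer: -7

Derivation:
Trace (tracking z):
val = 9  # -> val = 9
z = val - 9  # -> z = 0
val = z * 10  # -> val = 0
z = val - 7  # -> z = -7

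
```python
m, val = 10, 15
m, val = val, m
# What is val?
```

Trace (tracking val):
m, val = (10, 15)  # -> m = 10, val = 15
m, val = (val, m)  # -> m = 15, val = 10

Answer: 10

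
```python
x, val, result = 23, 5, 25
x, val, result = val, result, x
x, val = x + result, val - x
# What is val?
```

Trace (tracking val):
x, val, result = (23, 5, 25)  # -> x = 23, val = 5, result = 25
x, val, result = (val, result, x)  # -> x = 5, val = 25, result = 23
x, val = (x + result, val - x)  # -> x = 28, val = 20

Answer: 20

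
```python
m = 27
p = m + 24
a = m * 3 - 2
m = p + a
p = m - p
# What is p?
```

Trace (tracking p):
m = 27  # -> m = 27
p = m + 24  # -> p = 51
a = m * 3 - 2  # -> a = 79
m = p + a  # -> m = 130
p = m - p  # -> p = 79

Answer: 79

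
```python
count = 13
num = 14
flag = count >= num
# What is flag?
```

Answer: False

Derivation:
Trace (tracking flag):
count = 13  # -> count = 13
num = 14  # -> num = 14
flag = count >= num  # -> flag = False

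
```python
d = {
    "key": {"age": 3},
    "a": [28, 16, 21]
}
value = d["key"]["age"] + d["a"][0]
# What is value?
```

Trace (tracking value):
d = {'key': {'age': 3}, 'a': [28, 16, 21]}  # -> d = {'key': {'age': 3}, 'a': [28, 16, 21]}
value = d['key']['age'] + d['a'][0]  # -> value = 31

Answer: 31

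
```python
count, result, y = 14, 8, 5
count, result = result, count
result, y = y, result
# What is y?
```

Answer: 14

Derivation:
Trace (tracking y):
count, result, y = (14, 8, 5)  # -> count = 14, result = 8, y = 5
count, result = (result, count)  # -> count = 8, result = 14
result, y = (y, result)  # -> result = 5, y = 14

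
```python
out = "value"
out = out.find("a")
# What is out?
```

Trace (tracking out):
out = 'value'  # -> out = 'value'
out = out.find('a')  # -> out = 1

Answer: 1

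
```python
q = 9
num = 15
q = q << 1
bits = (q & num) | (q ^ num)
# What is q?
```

Trace (tracking q):
q = 9  # -> q = 9
num = 15  # -> num = 15
q = q << 1  # -> q = 18
bits = q & num | q ^ num  # -> bits = 31

Answer: 18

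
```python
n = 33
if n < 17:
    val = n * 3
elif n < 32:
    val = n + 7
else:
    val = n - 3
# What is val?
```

Trace (tracking val):
n = 33  # -> n = 33
if n < 17:  # condition is False
elif n < 32:  # condition is False
else:
    val = n - 3  # -> val = 30

Answer: 30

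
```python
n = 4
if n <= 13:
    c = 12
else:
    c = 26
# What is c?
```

Answer: 12

Derivation:
Trace (tracking c):
n = 4  # -> n = 4
if n <= 13:  # condition is True
    c = 12  # -> c = 12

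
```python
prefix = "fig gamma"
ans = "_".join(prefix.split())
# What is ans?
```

Answer: 'fig_gamma'

Derivation:
Trace (tracking ans):
prefix = 'fig gamma'  # -> prefix = 'fig gamma'
ans = '_'.join(prefix.split())  # -> ans = 'fig_gamma'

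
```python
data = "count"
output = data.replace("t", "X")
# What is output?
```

Answer: 'counX'

Derivation:
Trace (tracking output):
data = 'count'  # -> data = 'count'
output = data.replace('t', 'X')  # -> output = 'counX'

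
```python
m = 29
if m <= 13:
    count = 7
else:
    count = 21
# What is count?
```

Answer: 21

Derivation:
Trace (tracking count):
m = 29  # -> m = 29
if m <= 13:  # condition is False
else:
    count = 21  # -> count = 21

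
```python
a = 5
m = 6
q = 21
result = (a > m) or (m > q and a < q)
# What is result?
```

Answer: False

Derivation:
Trace (tracking result):
a = 5  # -> a = 5
m = 6  # -> m = 6
q = 21  # -> q = 21
result = a > m or (m > q and a < q)  # -> result = False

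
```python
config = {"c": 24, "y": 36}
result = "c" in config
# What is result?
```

Trace (tracking result):
config = {'c': 24, 'y': 36}  # -> config = {'c': 24, 'y': 36}
result = 'c' in config  # -> result = True

Answer: True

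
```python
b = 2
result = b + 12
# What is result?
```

Answer: 14

Derivation:
Trace (tracking result):
b = 2  # -> b = 2
result = b + 12  # -> result = 14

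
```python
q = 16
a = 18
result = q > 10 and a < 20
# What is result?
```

Answer: True

Derivation:
Trace (tracking result):
q = 16  # -> q = 16
a = 18  # -> a = 18
result = q > 10 and a < 20  # -> result = True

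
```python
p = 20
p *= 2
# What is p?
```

Trace (tracking p):
p = 20  # -> p = 20
p *= 2  # -> p = 40

Answer: 40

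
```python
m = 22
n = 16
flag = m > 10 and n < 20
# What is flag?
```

Trace (tracking flag):
m = 22  # -> m = 22
n = 16  # -> n = 16
flag = m > 10 and n < 20  # -> flag = True

Answer: True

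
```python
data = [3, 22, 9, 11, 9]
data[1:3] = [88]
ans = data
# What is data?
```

Trace (tracking data):
data = [3, 22, 9, 11, 9]  # -> data = [3, 22, 9, 11, 9]
data[1:3] = [88]  # -> data = [3, 88, 11, 9]
ans = data  # -> ans = [3, 88, 11, 9]

Answer: [3, 88, 11, 9]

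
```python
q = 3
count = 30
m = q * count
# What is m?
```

Answer: 90

Derivation:
Trace (tracking m):
q = 3  # -> q = 3
count = 30  # -> count = 30
m = q * count  # -> m = 90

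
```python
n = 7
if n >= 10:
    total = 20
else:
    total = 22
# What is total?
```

Answer: 22

Derivation:
Trace (tracking total):
n = 7  # -> n = 7
if n >= 10:  # condition is False
else:
    total = 22  # -> total = 22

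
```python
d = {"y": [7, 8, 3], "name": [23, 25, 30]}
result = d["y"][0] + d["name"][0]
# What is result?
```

Trace (tracking result):
d = {'y': [7, 8, 3], 'name': [23, 25, 30]}  # -> d = {'y': [7, 8, 3], 'name': [23, 25, 30]}
result = d['y'][0] + d['name'][0]  # -> result = 30

Answer: 30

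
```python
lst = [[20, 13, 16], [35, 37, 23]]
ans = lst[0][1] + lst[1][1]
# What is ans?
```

Answer: 50

Derivation:
Trace (tracking ans):
lst = [[20, 13, 16], [35, 37, 23]]  # -> lst = [[20, 13, 16], [35, 37, 23]]
ans = lst[0][1] + lst[1][1]  # -> ans = 50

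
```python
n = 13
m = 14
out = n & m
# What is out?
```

Trace (tracking out):
n = 13  # -> n = 13
m = 14  # -> m = 14
out = n & m  # -> out = 12

Answer: 12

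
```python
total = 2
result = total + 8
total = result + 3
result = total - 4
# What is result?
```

Trace (tracking result):
total = 2  # -> total = 2
result = total + 8  # -> result = 10
total = result + 3  # -> total = 13
result = total - 4  # -> result = 9

Answer: 9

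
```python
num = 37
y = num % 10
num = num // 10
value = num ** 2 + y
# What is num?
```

Trace (tracking num):
num = 37  # -> num = 37
y = num % 10  # -> y = 7
num = num // 10  # -> num = 3
value = num ** 2 + y  # -> value = 16

Answer: 3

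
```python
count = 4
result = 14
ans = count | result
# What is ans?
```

Trace (tracking ans):
count = 4  # -> count = 4
result = 14  # -> result = 14
ans = count | result  # -> ans = 14

Answer: 14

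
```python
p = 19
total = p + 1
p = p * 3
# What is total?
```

Answer: 20

Derivation:
Trace (tracking total):
p = 19  # -> p = 19
total = p + 1  # -> total = 20
p = p * 3  # -> p = 57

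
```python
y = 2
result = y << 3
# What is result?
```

Trace (tracking result):
y = 2  # -> y = 2
result = y << 3  # -> result = 16

Answer: 16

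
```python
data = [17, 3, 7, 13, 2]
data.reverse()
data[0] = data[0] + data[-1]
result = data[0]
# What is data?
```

Trace (tracking data):
data = [17, 3, 7, 13, 2]  # -> data = [17, 3, 7, 13, 2]
data.reverse()  # -> data = [2, 13, 7, 3, 17]
data[0] = data[0] + data[-1]  # -> data = [19, 13, 7, 3, 17]
result = data[0]  # -> result = 19

Answer: [19, 13, 7, 3, 17]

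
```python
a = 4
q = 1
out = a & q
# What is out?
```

Answer: 0

Derivation:
Trace (tracking out):
a = 4  # -> a = 4
q = 1  # -> q = 1
out = a & q  # -> out = 0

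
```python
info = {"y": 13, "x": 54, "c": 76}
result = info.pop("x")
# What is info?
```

Answer: {'y': 13, 'c': 76}

Derivation:
Trace (tracking info):
info = {'y': 13, 'x': 54, 'c': 76}  # -> info = {'y': 13, 'x': 54, 'c': 76}
result = info.pop('x')  # -> result = 54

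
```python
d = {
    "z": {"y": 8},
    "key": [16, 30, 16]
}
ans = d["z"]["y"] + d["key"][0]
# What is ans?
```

Answer: 24

Derivation:
Trace (tracking ans):
d = {'z': {'y': 8}, 'key': [16, 30, 16]}  # -> d = {'z': {'y': 8}, 'key': [16, 30, 16]}
ans = d['z']['y'] + d['key'][0]  # -> ans = 24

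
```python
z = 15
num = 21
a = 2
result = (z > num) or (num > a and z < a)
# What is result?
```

Answer: False

Derivation:
Trace (tracking result):
z = 15  # -> z = 15
num = 21  # -> num = 21
a = 2  # -> a = 2
result = z > num or (num > a and z < a)  # -> result = False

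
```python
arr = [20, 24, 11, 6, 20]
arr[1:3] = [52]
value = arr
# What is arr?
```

Trace (tracking arr):
arr = [20, 24, 11, 6, 20]  # -> arr = [20, 24, 11, 6, 20]
arr[1:3] = [52]  # -> arr = [20, 52, 6, 20]
value = arr  # -> value = [20, 52, 6, 20]

Answer: [20, 52, 6, 20]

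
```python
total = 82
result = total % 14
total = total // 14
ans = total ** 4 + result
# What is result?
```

Trace (tracking result):
total = 82  # -> total = 82
result = total % 14  # -> result = 12
total = total // 14  # -> total = 5
ans = total ** 4 + result  # -> ans = 637

Answer: 12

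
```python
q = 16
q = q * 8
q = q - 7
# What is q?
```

Answer: 121

Derivation:
Trace (tracking q):
q = 16  # -> q = 16
q = q * 8  # -> q = 128
q = q - 7  # -> q = 121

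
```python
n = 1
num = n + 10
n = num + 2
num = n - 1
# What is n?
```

Trace (tracking n):
n = 1  # -> n = 1
num = n + 10  # -> num = 11
n = num + 2  # -> n = 13
num = n - 1  # -> num = 12

Answer: 13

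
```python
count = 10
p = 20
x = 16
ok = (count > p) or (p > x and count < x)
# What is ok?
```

Answer: True

Derivation:
Trace (tracking ok):
count = 10  # -> count = 10
p = 20  # -> p = 20
x = 16  # -> x = 16
ok = count > p or (p > x and count < x)  # -> ok = True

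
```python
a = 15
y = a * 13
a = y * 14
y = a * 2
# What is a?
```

Answer: 2730

Derivation:
Trace (tracking a):
a = 15  # -> a = 15
y = a * 13  # -> y = 195
a = y * 14  # -> a = 2730
y = a * 2  # -> y = 5460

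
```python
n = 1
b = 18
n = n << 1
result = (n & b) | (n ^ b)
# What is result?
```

Trace (tracking result):
n = 1  # -> n = 1
b = 18  # -> b = 18
n = n << 1  # -> n = 2
result = n & b | n ^ b  # -> result = 18

Answer: 18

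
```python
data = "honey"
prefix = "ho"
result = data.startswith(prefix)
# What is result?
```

Answer: True

Derivation:
Trace (tracking result):
data = 'honey'  # -> data = 'honey'
prefix = 'ho'  # -> prefix = 'ho'
result = data.startswith(prefix)  # -> result = True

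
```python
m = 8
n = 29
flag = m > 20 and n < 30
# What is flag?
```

Trace (tracking flag):
m = 8  # -> m = 8
n = 29  # -> n = 29
flag = m > 20 and n < 30  # -> flag = False

Answer: False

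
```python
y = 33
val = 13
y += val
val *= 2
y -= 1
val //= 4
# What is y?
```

Trace (tracking y):
y = 33  # -> y = 33
val = 13  # -> val = 13
y += val  # -> y = 46
val *= 2  # -> val = 26
y -= 1  # -> y = 45
val //= 4  # -> val = 6

Answer: 45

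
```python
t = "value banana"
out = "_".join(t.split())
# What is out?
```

Answer: 'value_banana'

Derivation:
Trace (tracking out):
t = 'value banana'  # -> t = 'value banana'
out = '_'.join(t.split())  # -> out = 'value_banana'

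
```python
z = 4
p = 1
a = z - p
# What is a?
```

Trace (tracking a):
z = 4  # -> z = 4
p = 1  # -> p = 1
a = z - p  # -> a = 3

Answer: 3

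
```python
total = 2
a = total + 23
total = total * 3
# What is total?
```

Answer: 6

Derivation:
Trace (tracking total):
total = 2  # -> total = 2
a = total + 23  # -> a = 25
total = total * 3  # -> total = 6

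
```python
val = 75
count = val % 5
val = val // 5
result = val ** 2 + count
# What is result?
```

Answer: 225

Derivation:
Trace (tracking result):
val = 75  # -> val = 75
count = val % 5  # -> count = 0
val = val // 5  # -> val = 15
result = val ** 2 + count  # -> result = 225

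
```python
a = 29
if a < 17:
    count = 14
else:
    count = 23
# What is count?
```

Answer: 23

Derivation:
Trace (tracking count):
a = 29  # -> a = 29
if a < 17:  # condition is False
else:
    count = 23  # -> count = 23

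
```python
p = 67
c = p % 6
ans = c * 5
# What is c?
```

Answer: 1

Derivation:
Trace (tracking c):
p = 67  # -> p = 67
c = p % 6  # -> c = 1
ans = c * 5  # -> ans = 5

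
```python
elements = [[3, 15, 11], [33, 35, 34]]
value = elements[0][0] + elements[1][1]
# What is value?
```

Trace (tracking value):
elements = [[3, 15, 11], [33, 35, 34]]  # -> elements = [[3, 15, 11], [33, 35, 34]]
value = elements[0][0] + elements[1][1]  # -> value = 38

Answer: 38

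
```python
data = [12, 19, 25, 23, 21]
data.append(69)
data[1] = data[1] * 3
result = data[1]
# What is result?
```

Answer: 57

Derivation:
Trace (tracking result):
data = [12, 19, 25, 23, 21]  # -> data = [12, 19, 25, 23, 21]
data.append(69)  # -> data = [12, 19, 25, 23, 21, 69]
data[1] = data[1] * 3  # -> data = [12, 57, 25, 23, 21, 69]
result = data[1]  # -> result = 57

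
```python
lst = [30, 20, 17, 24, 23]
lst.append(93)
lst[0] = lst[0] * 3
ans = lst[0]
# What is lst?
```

Trace (tracking lst):
lst = [30, 20, 17, 24, 23]  # -> lst = [30, 20, 17, 24, 23]
lst.append(93)  # -> lst = [30, 20, 17, 24, 23, 93]
lst[0] = lst[0] * 3  # -> lst = [90, 20, 17, 24, 23, 93]
ans = lst[0]  # -> ans = 90

Answer: [90, 20, 17, 24, 23, 93]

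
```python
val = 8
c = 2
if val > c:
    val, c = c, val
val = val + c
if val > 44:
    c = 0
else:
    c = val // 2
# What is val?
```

Answer: 10

Derivation:
Trace (tracking val):
val = 8  # -> val = 8
c = 2  # -> c = 2
if val > c:  # condition is True
    val, c = (c, val)  # -> val = 2, c = 8
val = val + c  # -> val = 10
if val > 44:  # condition is False
else:
    c = val // 2  # -> c = 5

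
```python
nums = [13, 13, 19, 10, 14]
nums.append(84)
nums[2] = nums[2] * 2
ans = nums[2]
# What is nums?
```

Answer: [13, 13, 38, 10, 14, 84]

Derivation:
Trace (tracking nums):
nums = [13, 13, 19, 10, 14]  # -> nums = [13, 13, 19, 10, 14]
nums.append(84)  # -> nums = [13, 13, 19, 10, 14, 84]
nums[2] = nums[2] * 2  # -> nums = [13, 13, 38, 10, 14, 84]
ans = nums[2]  # -> ans = 38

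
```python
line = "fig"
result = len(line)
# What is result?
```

Trace (tracking result):
line = 'fig'  # -> line = 'fig'
result = len(line)  # -> result = 3

Answer: 3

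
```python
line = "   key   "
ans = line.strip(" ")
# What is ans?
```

Answer: 'key'

Derivation:
Trace (tracking ans):
line = '   key   '  # -> line = '   key   '
ans = line.strip(' ')  # -> ans = 'key'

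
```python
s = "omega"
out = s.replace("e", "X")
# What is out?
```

Trace (tracking out):
s = 'omega'  # -> s = 'omega'
out = s.replace('e', 'X')  # -> out = 'omXga'

Answer: 'omXga'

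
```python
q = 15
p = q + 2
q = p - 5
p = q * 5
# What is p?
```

Trace (tracking p):
q = 15  # -> q = 15
p = q + 2  # -> p = 17
q = p - 5  # -> q = 12
p = q * 5  # -> p = 60

Answer: 60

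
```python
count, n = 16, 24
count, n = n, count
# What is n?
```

Answer: 16

Derivation:
Trace (tracking n):
count, n = (16, 24)  # -> count = 16, n = 24
count, n = (n, count)  # -> count = 24, n = 16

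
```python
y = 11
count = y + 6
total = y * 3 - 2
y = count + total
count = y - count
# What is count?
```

Answer: 31

Derivation:
Trace (tracking count):
y = 11  # -> y = 11
count = y + 6  # -> count = 17
total = y * 3 - 2  # -> total = 31
y = count + total  # -> y = 48
count = y - count  # -> count = 31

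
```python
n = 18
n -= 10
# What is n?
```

Trace (tracking n):
n = 18  # -> n = 18
n -= 10  # -> n = 8

Answer: 8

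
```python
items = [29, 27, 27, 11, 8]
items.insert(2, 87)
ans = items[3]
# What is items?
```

Answer: [29, 27, 87, 27, 11, 8]

Derivation:
Trace (tracking items):
items = [29, 27, 27, 11, 8]  # -> items = [29, 27, 27, 11, 8]
items.insert(2, 87)  # -> items = [29, 27, 87, 27, 11, 8]
ans = items[3]  # -> ans = 27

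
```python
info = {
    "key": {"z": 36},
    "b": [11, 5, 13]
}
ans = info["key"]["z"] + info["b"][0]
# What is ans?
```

Answer: 47

Derivation:
Trace (tracking ans):
info = {'key': {'z': 36}, 'b': [11, 5, 13]}  # -> info = {'key': {'z': 36}, 'b': [11, 5, 13]}
ans = info['key']['z'] + info['b'][0]  # -> ans = 47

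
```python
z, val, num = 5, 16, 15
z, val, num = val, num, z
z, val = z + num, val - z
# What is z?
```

Answer: 21

Derivation:
Trace (tracking z):
z, val, num = (5, 16, 15)  # -> z = 5, val = 16, num = 15
z, val, num = (val, num, z)  # -> z = 16, val = 15, num = 5
z, val = (z + num, val - z)  # -> z = 21, val = -1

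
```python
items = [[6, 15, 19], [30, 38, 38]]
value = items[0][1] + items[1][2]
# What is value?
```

Trace (tracking value):
items = [[6, 15, 19], [30, 38, 38]]  # -> items = [[6, 15, 19], [30, 38, 38]]
value = items[0][1] + items[1][2]  # -> value = 53

Answer: 53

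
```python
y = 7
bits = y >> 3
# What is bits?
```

Trace (tracking bits):
y = 7  # -> y = 7
bits = y >> 3  # -> bits = 0

Answer: 0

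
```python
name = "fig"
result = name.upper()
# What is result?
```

Answer: 'FIG'

Derivation:
Trace (tracking result):
name = 'fig'  # -> name = 'fig'
result = name.upper()  # -> result = 'FIG'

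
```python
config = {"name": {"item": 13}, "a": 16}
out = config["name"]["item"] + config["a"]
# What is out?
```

Answer: 29

Derivation:
Trace (tracking out):
config = {'name': {'item': 13}, 'a': 16}  # -> config = {'name': {'item': 13}, 'a': 16}
out = config['name']['item'] + config['a']  # -> out = 29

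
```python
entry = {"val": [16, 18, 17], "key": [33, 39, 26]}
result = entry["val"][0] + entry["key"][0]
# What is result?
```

Trace (tracking result):
entry = {'val': [16, 18, 17], 'key': [33, 39, 26]}  # -> entry = {'val': [16, 18, 17], 'key': [33, 39, 26]}
result = entry['val'][0] + entry['key'][0]  # -> result = 49

Answer: 49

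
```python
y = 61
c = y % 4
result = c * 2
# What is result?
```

Answer: 2

Derivation:
Trace (tracking result):
y = 61  # -> y = 61
c = y % 4  # -> c = 1
result = c * 2  # -> result = 2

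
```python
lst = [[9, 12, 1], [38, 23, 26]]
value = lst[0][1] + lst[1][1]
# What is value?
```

Answer: 35

Derivation:
Trace (tracking value):
lst = [[9, 12, 1], [38, 23, 26]]  # -> lst = [[9, 12, 1], [38, 23, 26]]
value = lst[0][1] + lst[1][1]  # -> value = 35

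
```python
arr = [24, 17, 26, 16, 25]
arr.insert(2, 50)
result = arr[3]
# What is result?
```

Answer: 26

Derivation:
Trace (tracking result):
arr = [24, 17, 26, 16, 25]  # -> arr = [24, 17, 26, 16, 25]
arr.insert(2, 50)  # -> arr = [24, 17, 50, 26, 16, 25]
result = arr[3]  # -> result = 26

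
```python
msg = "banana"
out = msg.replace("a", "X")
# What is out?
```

Answer: 'bXnXnX'

Derivation:
Trace (tracking out):
msg = 'banana'  # -> msg = 'banana'
out = msg.replace('a', 'X')  # -> out = 'bXnXnX'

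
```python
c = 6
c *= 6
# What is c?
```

Answer: 36

Derivation:
Trace (tracking c):
c = 6  # -> c = 6
c *= 6  # -> c = 36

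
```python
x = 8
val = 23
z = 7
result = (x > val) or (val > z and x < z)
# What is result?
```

Answer: False

Derivation:
Trace (tracking result):
x = 8  # -> x = 8
val = 23  # -> val = 23
z = 7  # -> z = 7
result = x > val or (val > z and x < z)  # -> result = False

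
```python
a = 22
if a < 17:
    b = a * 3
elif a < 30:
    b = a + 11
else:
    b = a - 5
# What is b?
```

Answer: 33

Derivation:
Trace (tracking b):
a = 22  # -> a = 22
if a < 17:  # condition is False
elif a < 30:  # condition is True
    b = a + 11  # -> b = 33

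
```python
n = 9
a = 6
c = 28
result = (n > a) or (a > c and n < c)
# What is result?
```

Trace (tracking result):
n = 9  # -> n = 9
a = 6  # -> a = 6
c = 28  # -> c = 28
result = n > a or (a > c and n < c)  # -> result = True

Answer: True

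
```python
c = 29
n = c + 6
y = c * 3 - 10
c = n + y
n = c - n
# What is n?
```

Answer: 77

Derivation:
Trace (tracking n):
c = 29  # -> c = 29
n = c + 6  # -> n = 35
y = c * 3 - 10  # -> y = 77
c = n + y  # -> c = 112
n = c - n  # -> n = 77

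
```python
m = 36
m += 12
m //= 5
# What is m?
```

Answer: 9

Derivation:
Trace (tracking m):
m = 36  # -> m = 36
m += 12  # -> m = 48
m //= 5  # -> m = 9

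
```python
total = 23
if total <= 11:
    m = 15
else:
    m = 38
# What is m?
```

Trace (tracking m):
total = 23  # -> total = 23
if total <= 11:  # condition is False
else:
    m = 38  # -> m = 38

Answer: 38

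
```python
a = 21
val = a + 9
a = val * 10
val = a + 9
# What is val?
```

Answer: 309

Derivation:
Trace (tracking val):
a = 21  # -> a = 21
val = a + 9  # -> val = 30
a = val * 10  # -> a = 300
val = a + 9  # -> val = 309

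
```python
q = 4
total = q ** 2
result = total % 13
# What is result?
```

Answer: 3

Derivation:
Trace (tracking result):
q = 4  # -> q = 4
total = q ** 2  # -> total = 16
result = total % 13  # -> result = 3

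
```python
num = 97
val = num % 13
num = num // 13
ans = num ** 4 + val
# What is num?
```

Trace (tracking num):
num = 97  # -> num = 97
val = num % 13  # -> val = 6
num = num // 13  # -> num = 7
ans = num ** 4 + val  # -> ans = 2407

Answer: 7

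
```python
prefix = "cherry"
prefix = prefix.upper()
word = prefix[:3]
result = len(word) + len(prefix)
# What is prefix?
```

Answer: 'CHERRY'

Derivation:
Trace (tracking prefix):
prefix = 'cherry'  # -> prefix = 'cherry'
prefix = prefix.upper()  # -> prefix = 'CHERRY'
word = prefix[:3]  # -> word = 'CHE'
result = len(word) + len(prefix)  # -> result = 9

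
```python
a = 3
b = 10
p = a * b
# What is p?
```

Trace (tracking p):
a = 3  # -> a = 3
b = 10  # -> b = 10
p = a * b  # -> p = 30

Answer: 30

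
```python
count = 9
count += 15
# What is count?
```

Answer: 24

Derivation:
Trace (tracking count):
count = 9  # -> count = 9
count += 15  # -> count = 24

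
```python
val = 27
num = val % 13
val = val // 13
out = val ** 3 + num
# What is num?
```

Trace (tracking num):
val = 27  # -> val = 27
num = val % 13  # -> num = 1
val = val // 13  # -> val = 2
out = val ** 3 + num  # -> out = 9

Answer: 1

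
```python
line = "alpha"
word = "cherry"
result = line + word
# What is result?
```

Trace (tracking result):
line = 'alpha'  # -> line = 'alpha'
word = 'cherry'  # -> word = 'cherry'
result = line + word  # -> result = 'alphacherry'

Answer: 'alphacherry'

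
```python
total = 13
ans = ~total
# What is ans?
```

Trace (tracking ans):
total = 13  # -> total = 13
ans = ~total  # -> ans = -14

Answer: -14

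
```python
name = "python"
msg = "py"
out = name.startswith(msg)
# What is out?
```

Trace (tracking out):
name = 'python'  # -> name = 'python'
msg = 'py'  # -> msg = 'py'
out = name.startswith(msg)  # -> out = True

Answer: True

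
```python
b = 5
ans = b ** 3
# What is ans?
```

Answer: 125

Derivation:
Trace (tracking ans):
b = 5  # -> b = 5
ans = b ** 3  # -> ans = 125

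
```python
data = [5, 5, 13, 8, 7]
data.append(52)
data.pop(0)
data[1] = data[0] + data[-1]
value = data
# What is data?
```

Trace (tracking data):
data = [5, 5, 13, 8, 7]  # -> data = [5, 5, 13, 8, 7]
data.append(52)  # -> data = [5, 5, 13, 8, 7, 52]
data.pop(0)  # -> data = [5, 13, 8, 7, 52]
data[1] = data[0] + data[-1]  # -> data = [5, 57, 8, 7, 52]
value = data  # -> value = [5, 57, 8, 7, 52]

Answer: [5, 57, 8, 7, 52]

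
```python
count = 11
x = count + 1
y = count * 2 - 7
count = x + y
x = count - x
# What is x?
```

Answer: 15

Derivation:
Trace (tracking x):
count = 11  # -> count = 11
x = count + 1  # -> x = 12
y = count * 2 - 7  # -> y = 15
count = x + y  # -> count = 27
x = count - x  # -> x = 15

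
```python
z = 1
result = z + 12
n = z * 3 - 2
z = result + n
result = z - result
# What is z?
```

Trace (tracking z):
z = 1  # -> z = 1
result = z + 12  # -> result = 13
n = z * 3 - 2  # -> n = 1
z = result + n  # -> z = 14
result = z - result  # -> result = 1

Answer: 14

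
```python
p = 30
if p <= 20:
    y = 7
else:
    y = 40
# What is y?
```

Answer: 40

Derivation:
Trace (tracking y):
p = 30  # -> p = 30
if p <= 20:  # condition is False
else:
    y = 40  # -> y = 40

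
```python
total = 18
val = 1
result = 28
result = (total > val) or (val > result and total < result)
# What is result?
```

Answer: True

Derivation:
Trace (tracking result):
total = 18  # -> total = 18
val = 1  # -> val = 1
result = 28  # -> result = 28
result = total > val or (val > result and total < result)  # -> result = True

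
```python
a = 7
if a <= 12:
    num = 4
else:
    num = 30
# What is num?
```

Trace (tracking num):
a = 7  # -> a = 7
if a <= 12:  # condition is True
    num = 4  # -> num = 4

Answer: 4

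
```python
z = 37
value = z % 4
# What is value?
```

Answer: 1

Derivation:
Trace (tracking value):
z = 37  # -> z = 37
value = z % 4  # -> value = 1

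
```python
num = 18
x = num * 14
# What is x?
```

Trace (tracking x):
num = 18  # -> num = 18
x = num * 14  # -> x = 252

Answer: 252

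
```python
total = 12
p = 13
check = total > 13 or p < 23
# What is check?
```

Trace (tracking check):
total = 12  # -> total = 12
p = 13  # -> p = 13
check = total > 13 or p < 23  # -> check = True

Answer: True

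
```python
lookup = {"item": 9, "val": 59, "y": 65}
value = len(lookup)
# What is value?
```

Trace (tracking value):
lookup = {'item': 9, 'val': 59, 'y': 65}  # -> lookup = {'item': 9, 'val': 59, 'y': 65}
value = len(lookup)  # -> value = 3

Answer: 3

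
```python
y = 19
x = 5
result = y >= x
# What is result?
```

Trace (tracking result):
y = 19  # -> y = 19
x = 5  # -> x = 5
result = y >= x  # -> result = True

Answer: True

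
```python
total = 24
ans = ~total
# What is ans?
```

Answer: -25

Derivation:
Trace (tracking ans):
total = 24  # -> total = 24
ans = ~total  # -> ans = -25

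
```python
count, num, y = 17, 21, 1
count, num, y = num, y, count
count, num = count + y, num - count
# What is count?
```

Answer: 38

Derivation:
Trace (tracking count):
count, num, y = (17, 21, 1)  # -> count = 17, num = 21, y = 1
count, num, y = (num, y, count)  # -> count = 21, num = 1, y = 17
count, num = (count + y, num - count)  # -> count = 38, num = -20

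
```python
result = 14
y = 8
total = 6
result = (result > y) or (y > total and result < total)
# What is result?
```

Trace (tracking result):
result = 14  # -> result = 14
y = 8  # -> y = 8
total = 6  # -> total = 6
result = result > y or (y > total and result < total)  # -> result = True

Answer: True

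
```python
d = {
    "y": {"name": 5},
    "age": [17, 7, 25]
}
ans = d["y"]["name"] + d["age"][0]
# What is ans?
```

Trace (tracking ans):
d = {'y': {'name': 5}, 'age': [17, 7, 25]}  # -> d = {'y': {'name': 5}, 'age': [17, 7, 25]}
ans = d['y']['name'] + d['age'][0]  # -> ans = 22

Answer: 22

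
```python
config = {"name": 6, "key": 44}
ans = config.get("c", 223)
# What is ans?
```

Trace (tracking ans):
config = {'name': 6, 'key': 44}  # -> config = {'name': 6, 'key': 44}
ans = config.get('c', 223)  # -> ans = 223

Answer: 223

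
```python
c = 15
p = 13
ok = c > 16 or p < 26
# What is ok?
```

Answer: True

Derivation:
Trace (tracking ok):
c = 15  # -> c = 15
p = 13  # -> p = 13
ok = c > 16 or p < 26  # -> ok = True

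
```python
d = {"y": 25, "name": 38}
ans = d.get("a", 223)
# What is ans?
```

Answer: 223

Derivation:
Trace (tracking ans):
d = {'y': 25, 'name': 38}  # -> d = {'y': 25, 'name': 38}
ans = d.get('a', 223)  # -> ans = 223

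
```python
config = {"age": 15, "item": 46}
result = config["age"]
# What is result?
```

Trace (tracking result):
config = {'age': 15, 'item': 46}  # -> config = {'age': 15, 'item': 46}
result = config['age']  # -> result = 15

Answer: 15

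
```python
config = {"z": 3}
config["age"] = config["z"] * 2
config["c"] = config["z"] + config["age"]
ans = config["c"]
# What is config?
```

Answer: {'z': 3, 'age': 6, 'c': 9}

Derivation:
Trace (tracking config):
config = {'z': 3}  # -> config = {'z': 3}
config['age'] = config['z'] * 2  # -> config = {'z': 3, 'age': 6}
config['c'] = config['z'] + config['age']  # -> config = {'z': 3, 'age': 6, 'c': 9}
ans = config['c']  # -> ans = 9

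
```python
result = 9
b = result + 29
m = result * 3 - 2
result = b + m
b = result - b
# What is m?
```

Answer: 25

Derivation:
Trace (tracking m):
result = 9  # -> result = 9
b = result + 29  # -> b = 38
m = result * 3 - 2  # -> m = 25
result = b + m  # -> result = 63
b = result - b  # -> b = 25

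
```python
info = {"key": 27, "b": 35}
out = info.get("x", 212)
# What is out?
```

Answer: 212

Derivation:
Trace (tracking out):
info = {'key': 27, 'b': 35}  # -> info = {'key': 27, 'b': 35}
out = info.get('x', 212)  # -> out = 212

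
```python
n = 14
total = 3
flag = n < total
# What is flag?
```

Trace (tracking flag):
n = 14  # -> n = 14
total = 3  # -> total = 3
flag = n < total  # -> flag = False

Answer: False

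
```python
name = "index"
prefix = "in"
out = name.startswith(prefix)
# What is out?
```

Trace (tracking out):
name = 'index'  # -> name = 'index'
prefix = 'in'  # -> prefix = 'in'
out = name.startswith(prefix)  # -> out = True

Answer: True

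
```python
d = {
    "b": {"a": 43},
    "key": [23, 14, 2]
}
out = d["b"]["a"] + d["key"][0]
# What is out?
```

Trace (tracking out):
d = {'b': {'a': 43}, 'key': [23, 14, 2]}  # -> d = {'b': {'a': 43}, 'key': [23, 14, 2]}
out = d['b']['a'] + d['key'][0]  # -> out = 66

Answer: 66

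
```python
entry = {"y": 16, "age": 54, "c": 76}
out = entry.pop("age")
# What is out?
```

Answer: 54

Derivation:
Trace (tracking out):
entry = {'y': 16, 'age': 54, 'c': 76}  # -> entry = {'y': 16, 'age': 54, 'c': 76}
out = entry.pop('age')  # -> out = 54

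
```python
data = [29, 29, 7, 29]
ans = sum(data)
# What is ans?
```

Trace (tracking ans):
data = [29, 29, 7, 29]  # -> data = [29, 29, 7, 29]
ans = sum(data)  # -> ans = 94

Answer: 94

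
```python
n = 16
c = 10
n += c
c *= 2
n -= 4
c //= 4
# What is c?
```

Trace (tracking c):
n = 16  # -> n = 16
c = 10  # -> c = 10
n += c  # -> n = 26
c *= 2  # -> c = 20
n -= 4  # -> n = 22
c //= 4  # -> c = 5

Answer: 5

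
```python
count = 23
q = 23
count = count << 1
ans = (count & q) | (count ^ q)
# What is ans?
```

Answer: 63

Derivation:
Trace (tracking ans):
count = 23  # -> count = 23
q = 23  # -> q = 23
count = count << 1  # -> count = 46
ans = count & q | count ^ q  # -> ans = 63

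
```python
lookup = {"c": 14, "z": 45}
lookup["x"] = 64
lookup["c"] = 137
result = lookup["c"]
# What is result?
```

Trace (tracking result):
lookup = {'c': 14, 'z': 45}  # -> lookup = {'c': 14, 'z': 45}
lookup['x'] = 64  # -> lookup = {'c': 14, 'z': 45, 'x': 64}
lookup['c'] = 137  # -> lookup = {'c': 137, 'z': 45, 'x': 64}
result = lookup['c']  # -> result = 137

Answer: 137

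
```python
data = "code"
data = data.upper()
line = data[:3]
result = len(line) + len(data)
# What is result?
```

Answer: 7

Derivation:
Trace (tracking result):
data = 'code'  # -> data = 'code'
data = data.upper()  # -> data = 'CODE'
line = data[:3]  # -> line = 'COD'
result = len(line) + len(data)  # -> result = 7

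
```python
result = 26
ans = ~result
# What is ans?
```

Answer: -27

Derivation:
Trace (tracking ans):
result = 26  # -> result = 26
ans = ~result  # -> ans = -27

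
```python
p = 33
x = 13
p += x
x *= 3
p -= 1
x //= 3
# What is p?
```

Trace (tracking p):
p = 33  # -> p = 33
x = 13  # -> x = 13
p += x  # -> p = 46
x *= 3  # -> x = 39
p -= 1  # -> p = 45
x //= 3  # -> x = 13

Answer: 45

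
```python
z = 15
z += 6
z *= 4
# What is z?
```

Answer: 84

Derivation:
Trace (tracking z):
z = 15  # -> z = 15
z += 6  # -> z = 21
z *= 4  # -> z = 84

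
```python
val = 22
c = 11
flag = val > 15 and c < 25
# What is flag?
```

Trace (tracking flag):
val = 22  # -> val = 22
c = 11  # -> c = 11
flag = val > 15 and c < 25  # -> flag = True

Answer: True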